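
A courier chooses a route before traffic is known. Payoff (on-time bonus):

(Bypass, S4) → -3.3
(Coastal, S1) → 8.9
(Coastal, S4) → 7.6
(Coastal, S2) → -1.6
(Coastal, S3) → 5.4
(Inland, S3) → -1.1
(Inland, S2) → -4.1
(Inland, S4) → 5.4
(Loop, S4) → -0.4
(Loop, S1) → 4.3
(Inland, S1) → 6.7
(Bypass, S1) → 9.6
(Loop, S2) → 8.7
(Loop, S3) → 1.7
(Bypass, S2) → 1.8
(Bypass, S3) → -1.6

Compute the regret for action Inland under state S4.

Best payoff under S4 is 7.6.
Regret = 7.6 − 5.4 = 2.2.

2.2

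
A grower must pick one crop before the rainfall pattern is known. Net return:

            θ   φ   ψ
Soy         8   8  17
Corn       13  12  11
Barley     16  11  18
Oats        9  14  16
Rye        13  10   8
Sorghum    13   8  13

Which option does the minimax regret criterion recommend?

Barley

Column bests: θ=16, φ=14, ψ=18.
Soy regrets: 8, 6, 1 → max 8
Corn regrets: 3, 2, 7 → max 7
Barley regrets: 0, 3, 0 → max 3
Oats regrets: 7, 0, 2 → max 7
Rye regrets: 3, 4, 10 → max 10
Sorghum regrets: 3, 6, 5 → max 6
Smallest max regret = 3 → Barley.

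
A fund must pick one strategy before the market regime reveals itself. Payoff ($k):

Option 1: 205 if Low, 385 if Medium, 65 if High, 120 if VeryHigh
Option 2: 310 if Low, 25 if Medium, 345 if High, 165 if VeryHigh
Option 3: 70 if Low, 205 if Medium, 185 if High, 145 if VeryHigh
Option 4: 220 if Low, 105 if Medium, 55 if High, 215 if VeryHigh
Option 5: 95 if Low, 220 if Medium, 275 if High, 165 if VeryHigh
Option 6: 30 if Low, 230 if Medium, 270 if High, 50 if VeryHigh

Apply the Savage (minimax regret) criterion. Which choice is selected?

Column bests: Low=310, Medium=385, High=345, VeryHigh=215.
Option 1 regrets: 105, 0, 280, 95 → max 280
Option 2 regrets: 0, 360, 0, 50 → max 360
Option 3 regrets: 240, 180, 160, 70 → max 240
Option 4 regrets: 90, 280, 290, 0 → max 290
Option 5 regrets: 215, 165, 70, 50 → max 215
Option 6 regrets: 280, 155, 75, 165 → max 280
Smallest max regret = 215 → Option 5.

Option 5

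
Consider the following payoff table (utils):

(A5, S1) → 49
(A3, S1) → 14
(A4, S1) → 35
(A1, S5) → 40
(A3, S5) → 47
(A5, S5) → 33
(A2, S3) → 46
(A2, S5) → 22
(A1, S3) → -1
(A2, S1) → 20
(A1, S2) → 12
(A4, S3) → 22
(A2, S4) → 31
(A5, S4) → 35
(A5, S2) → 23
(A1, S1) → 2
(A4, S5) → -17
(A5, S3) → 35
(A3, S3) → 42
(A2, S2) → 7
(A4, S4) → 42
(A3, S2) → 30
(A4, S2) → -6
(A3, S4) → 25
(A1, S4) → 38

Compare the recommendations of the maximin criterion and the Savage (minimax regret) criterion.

maximin → A5; minimax regret → A5 (agree)

Row minima: A1=-1, A2=7, A3=14, A4=-17, A5=23
Best worst-case = 23 → A5.
Column bests: S1=49, S2=30, S3=46, S4=42, S5=47.
A1 regrets: 47, 18, 47, 4, 7 → max 47
A2 regrets: 29, 23, 0, 11, 25 → max 29
A3 regrets: 35, 0, 4, 17, 0 → max 35
A4 regrets: 14, 36, 24, 0, 64 → max 64
A5 regrets: 0, 7, 11, 7, 14 → max 14
Smallest max regret = 14 → A5.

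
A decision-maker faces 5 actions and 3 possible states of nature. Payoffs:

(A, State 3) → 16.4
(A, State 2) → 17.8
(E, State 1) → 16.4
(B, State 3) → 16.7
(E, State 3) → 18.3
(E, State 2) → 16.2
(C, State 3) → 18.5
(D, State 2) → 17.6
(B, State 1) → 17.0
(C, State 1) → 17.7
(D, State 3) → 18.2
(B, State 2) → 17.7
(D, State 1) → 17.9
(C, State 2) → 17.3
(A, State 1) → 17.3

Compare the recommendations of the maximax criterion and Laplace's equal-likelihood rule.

Row maxima: A=17.8, B=17.7, C=18.5, D=18.2, E=18.3
Best best-case = 18.5 → C.
Row averages: A=103/6, B=257/15, C=107/6, D=17.9, E=509/30
Highest average = 17.9 → D.

maximax → C; laplace → D (disagree)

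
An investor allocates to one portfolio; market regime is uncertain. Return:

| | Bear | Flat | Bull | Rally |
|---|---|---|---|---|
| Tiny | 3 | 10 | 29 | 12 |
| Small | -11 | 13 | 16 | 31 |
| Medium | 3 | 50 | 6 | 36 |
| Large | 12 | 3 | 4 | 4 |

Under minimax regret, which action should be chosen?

Column bests: Bear=12, Flat=50, Bull=29, Rally=36.
Tiny regrets: 9, 40, 0, 24 → max 40
Small regrets: 23, 37, 13, 5 → max 37
Medium regrets: 9, 0, 23, 0 → max 23
Large regrets: 0, 47, 25, 32 → max 47
Smallest max regret = 23 → Medium.

Medium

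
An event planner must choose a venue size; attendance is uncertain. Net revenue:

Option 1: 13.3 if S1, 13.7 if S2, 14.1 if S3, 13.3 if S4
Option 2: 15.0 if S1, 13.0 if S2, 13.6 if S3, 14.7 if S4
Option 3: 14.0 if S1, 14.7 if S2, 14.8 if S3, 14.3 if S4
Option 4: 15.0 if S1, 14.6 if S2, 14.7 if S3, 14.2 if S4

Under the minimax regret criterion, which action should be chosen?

Option 4

Column bests: S1=15.0, S2=14.7, S3=14.8, S4=14.7.
Option 1 regrets: 1.7, 1.0, 0.7, 1.4 → max 1.7
Option 2 regrets: 0.0, 1.7, 1.2, 0.0 → max 1.7
Option 3 regrets: 1.0, 0.0, 0.0, 0.4 → max 1.0
Option 4 regrets: 0.0, 0.1, 0.1, 0.5 → max 0.5
Smallest max regret = 0.5 → Option 4.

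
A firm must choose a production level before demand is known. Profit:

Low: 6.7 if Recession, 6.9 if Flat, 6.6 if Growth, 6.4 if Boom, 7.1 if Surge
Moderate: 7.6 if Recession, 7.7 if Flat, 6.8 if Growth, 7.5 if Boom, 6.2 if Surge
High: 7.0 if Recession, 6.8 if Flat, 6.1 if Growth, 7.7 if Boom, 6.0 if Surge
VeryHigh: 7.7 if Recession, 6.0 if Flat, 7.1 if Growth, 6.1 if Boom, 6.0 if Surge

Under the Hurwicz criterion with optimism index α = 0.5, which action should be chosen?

Moderate

Low: 0.5·7.1 + 0.5·6.4 = 6.75
Moderate: 0.5·7.7 + 0.5·6.2 = 6.95
High: 0.5·7.7 + 0.5·6.0 = 6.85
VeryHigh: 0.5·7.7 + 0.5·6.0 = 6.85
Highest Hurwicz score = 6.95 → Moderate.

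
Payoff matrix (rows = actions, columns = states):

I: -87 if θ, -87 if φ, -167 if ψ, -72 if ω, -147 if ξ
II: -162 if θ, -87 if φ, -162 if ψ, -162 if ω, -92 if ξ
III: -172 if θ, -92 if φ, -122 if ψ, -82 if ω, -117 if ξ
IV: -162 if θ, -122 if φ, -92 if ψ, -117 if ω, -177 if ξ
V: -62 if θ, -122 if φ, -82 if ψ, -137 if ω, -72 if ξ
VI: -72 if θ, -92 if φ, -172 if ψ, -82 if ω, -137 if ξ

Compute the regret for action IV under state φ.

35

Best payoff under φ is -87.
Regret = -87 − (-122) = 35.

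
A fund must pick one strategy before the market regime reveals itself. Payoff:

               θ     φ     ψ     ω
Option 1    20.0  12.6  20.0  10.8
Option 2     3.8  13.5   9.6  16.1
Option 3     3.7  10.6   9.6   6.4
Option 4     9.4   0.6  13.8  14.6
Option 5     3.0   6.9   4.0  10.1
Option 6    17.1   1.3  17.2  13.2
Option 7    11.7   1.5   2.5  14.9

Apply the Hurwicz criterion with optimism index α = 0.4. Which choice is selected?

Option 1

Option 1: 0.4·20.0 + 0.6·10.8 = 14.48
Option 2: 0.4·16.1 + 0.6·3.8 = 8.72
Option 3: 0.4·10.6 + 0.6·3.7 = 6.46
Option 4: 0.4·14.6 + 0.6·0.6 = 6.2
Option 5: 0.4·10.1 + 0.6·3.0 = 5.84
Option 6: 0.4·17.2 + 0.6·1.3 = 7.66
Option 7: 0.4·14.9 + 0.6·1.5 = 6.86
Highest Hurwicz score = 14.48 → Option 1.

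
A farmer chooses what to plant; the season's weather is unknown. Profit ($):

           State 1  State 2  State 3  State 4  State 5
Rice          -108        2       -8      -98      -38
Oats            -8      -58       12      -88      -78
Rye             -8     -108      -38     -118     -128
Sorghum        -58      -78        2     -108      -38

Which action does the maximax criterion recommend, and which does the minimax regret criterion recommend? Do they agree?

maximax → Oats; minimax regret → Oats (agree)

Row maxima: Rice=2, Oats=12, Rye=-8, Sorghum=2
Best best-case = 12 → Oats.
Column bests: State 1=-8, State 2=2, State 3=12, State 4=-88, State 5=-38.
Rice regrets: 100, 0, 20, 10, 0 → max 100
Oats regrets: 0, 60, 0, 0, 40 → max 60
Rye regrets: 0, 110, 50, 30, 90 → max 110
Sorghum regrets: 50, 80, 10, 20, 0 → max 80
Smallest max regret = 60 → Oats.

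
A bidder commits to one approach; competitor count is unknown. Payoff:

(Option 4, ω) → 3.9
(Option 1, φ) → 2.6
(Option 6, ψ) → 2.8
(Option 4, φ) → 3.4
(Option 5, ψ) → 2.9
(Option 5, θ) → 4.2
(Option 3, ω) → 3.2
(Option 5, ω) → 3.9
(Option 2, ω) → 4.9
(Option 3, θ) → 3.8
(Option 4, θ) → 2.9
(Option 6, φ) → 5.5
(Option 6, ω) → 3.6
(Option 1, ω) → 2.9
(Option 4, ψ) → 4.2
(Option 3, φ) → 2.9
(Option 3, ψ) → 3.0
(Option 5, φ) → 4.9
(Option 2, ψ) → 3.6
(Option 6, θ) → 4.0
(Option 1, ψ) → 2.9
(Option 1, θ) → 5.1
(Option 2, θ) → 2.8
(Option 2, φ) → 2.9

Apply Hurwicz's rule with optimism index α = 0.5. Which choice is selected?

Option 6

Option 1: 0.5·5.1 + 0.5·2.6 = 3.85
Option 2: 0.5·4.9 + 0.5·2.8 = 3.85
Option 3: 0.5·3.8 + 0.5·2.9 = 3.35
Option 4: 0.5·4.2 + 0.5·2.9 = 3.55
Option 5: 0.5·4.9 + 0.5·2.9 = 3.9
Option 6: 0.5·5.5 + 0.5·2.8 = 4.15
Highest Hurwicz score = 4.15 → Option 6.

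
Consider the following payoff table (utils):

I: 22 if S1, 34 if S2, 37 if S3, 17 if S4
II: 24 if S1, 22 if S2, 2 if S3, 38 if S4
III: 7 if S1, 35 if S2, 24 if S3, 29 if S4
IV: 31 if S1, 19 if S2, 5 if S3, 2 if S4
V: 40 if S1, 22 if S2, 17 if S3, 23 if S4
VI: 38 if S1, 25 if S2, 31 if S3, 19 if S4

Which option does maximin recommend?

VI

Row minima: I=17, II=2, III=7, IV=2, V=17, VI=19
Best worst-case = 19 → VI.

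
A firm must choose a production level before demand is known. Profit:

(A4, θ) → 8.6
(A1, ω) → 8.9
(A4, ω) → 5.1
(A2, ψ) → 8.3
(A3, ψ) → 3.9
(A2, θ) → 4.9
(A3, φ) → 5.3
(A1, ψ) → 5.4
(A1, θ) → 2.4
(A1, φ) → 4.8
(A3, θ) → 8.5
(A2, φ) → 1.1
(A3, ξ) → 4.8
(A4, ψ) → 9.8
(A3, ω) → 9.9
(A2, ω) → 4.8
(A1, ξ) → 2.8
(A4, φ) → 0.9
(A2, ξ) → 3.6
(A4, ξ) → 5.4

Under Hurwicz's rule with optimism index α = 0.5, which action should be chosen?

A1: 0.5·8.9 + 0.5·2.4 = 5.65
A2: 0.5·8.3 + 0.5·1.1 = 4.7
A3: 0.5·9.9 + 0.5·3.9 = 6.9
A4: 0.5·9.8 + 0.5·0.9 = 5.35
Highest Hurwicz score = 6.9 → A3.

A3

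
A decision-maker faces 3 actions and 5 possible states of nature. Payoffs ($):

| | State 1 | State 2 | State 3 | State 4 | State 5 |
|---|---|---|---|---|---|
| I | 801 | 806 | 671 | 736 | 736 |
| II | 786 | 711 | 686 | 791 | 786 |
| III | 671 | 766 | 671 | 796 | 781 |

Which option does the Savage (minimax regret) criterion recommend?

I

Column bests: State 1=801, State 2=806, State 3=686, State 4=796, State 5=786.
I regrets: 0, 0, 15, 60, 50 → max 60
II regrets: 15, 95, 0, 5, 0 → max 95
III regrets: 130, 40, 15, 0, 5 → max 130
Smallest max regret = 60 → I.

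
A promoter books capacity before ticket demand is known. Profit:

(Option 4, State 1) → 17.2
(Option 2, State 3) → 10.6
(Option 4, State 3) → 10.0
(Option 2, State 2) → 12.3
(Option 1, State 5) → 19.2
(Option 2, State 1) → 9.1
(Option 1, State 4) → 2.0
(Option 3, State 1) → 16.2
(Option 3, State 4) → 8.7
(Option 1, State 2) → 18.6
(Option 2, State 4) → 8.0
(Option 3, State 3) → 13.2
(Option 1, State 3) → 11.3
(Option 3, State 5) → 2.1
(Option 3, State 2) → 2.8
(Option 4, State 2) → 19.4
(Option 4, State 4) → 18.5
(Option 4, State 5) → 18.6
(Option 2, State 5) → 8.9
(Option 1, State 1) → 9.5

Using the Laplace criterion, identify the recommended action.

Option 4

Row averages: Option 1=12.12, Option 2=9.78, Option 3=8.6, Option 4=16.74
Highest average = 16.74 → Option 4.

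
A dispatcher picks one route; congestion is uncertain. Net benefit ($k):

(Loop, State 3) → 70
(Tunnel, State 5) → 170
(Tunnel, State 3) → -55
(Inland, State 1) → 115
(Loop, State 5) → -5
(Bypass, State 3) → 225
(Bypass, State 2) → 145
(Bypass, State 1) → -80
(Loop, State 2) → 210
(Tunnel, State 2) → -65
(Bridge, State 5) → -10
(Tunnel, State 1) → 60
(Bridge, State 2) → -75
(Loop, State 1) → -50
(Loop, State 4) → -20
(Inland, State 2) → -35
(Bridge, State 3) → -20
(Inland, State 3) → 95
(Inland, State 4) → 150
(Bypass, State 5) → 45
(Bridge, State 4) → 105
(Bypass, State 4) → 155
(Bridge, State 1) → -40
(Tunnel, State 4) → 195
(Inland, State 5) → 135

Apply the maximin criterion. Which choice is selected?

Inland

Row minima: Inland=-35, Loop=-50, Bridge=-75, Bypass=-80, Tunnel=-65
Best worst-case = -35 → Inland.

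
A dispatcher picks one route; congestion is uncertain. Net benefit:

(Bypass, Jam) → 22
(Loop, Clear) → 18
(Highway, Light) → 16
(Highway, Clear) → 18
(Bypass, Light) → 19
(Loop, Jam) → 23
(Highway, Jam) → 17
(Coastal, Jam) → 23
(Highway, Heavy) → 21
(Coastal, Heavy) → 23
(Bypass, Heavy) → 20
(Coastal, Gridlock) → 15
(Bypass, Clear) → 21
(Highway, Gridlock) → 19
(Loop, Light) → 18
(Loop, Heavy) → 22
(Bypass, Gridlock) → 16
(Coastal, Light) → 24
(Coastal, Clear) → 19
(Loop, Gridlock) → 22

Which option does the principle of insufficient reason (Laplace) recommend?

Row averages: Loop=20.6, Coastal=20.8, Bypass=19.6, Highway=18.2
Highest average = 20.8 → Coastal.

Coastal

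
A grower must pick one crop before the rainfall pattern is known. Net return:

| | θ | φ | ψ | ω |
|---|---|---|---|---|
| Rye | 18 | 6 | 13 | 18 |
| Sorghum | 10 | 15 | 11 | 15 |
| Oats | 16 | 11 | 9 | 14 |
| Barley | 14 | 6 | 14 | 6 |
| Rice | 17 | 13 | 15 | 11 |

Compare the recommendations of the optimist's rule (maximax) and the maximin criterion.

maximax → Rye; maximin → Rice (disagree)

Row maxima: Rye=18, Sorghum=15, Oats=16, Barley=14, Rice=17
Best best-case = 18 → Rye.
Row minima: Rye=6, Sorghum=10, Oats=9, Barley=6, Rice=11
Best worst-case = 11 → Rice.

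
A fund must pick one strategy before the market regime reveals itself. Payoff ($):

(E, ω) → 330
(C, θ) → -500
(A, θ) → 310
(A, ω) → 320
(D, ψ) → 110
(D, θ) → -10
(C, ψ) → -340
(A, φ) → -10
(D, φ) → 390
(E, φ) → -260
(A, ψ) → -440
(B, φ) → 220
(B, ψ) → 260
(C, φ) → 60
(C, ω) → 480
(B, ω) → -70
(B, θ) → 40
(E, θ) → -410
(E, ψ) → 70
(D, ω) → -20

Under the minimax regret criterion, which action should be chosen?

D

Column bests: θ=310, φ=390, ψ=260, ω=480.
A regrets: 0, 400, 700, 160 → max 700
B regrets: 270, 170, 0, 550 → max 550
C regrets: 810, 330, 600, 0 → max 810
D regrets: 320, 0, 150, 500 → max 500
E regrets: 720, 650, 190, 150 → max 720
Smallest max regret = 500 → D.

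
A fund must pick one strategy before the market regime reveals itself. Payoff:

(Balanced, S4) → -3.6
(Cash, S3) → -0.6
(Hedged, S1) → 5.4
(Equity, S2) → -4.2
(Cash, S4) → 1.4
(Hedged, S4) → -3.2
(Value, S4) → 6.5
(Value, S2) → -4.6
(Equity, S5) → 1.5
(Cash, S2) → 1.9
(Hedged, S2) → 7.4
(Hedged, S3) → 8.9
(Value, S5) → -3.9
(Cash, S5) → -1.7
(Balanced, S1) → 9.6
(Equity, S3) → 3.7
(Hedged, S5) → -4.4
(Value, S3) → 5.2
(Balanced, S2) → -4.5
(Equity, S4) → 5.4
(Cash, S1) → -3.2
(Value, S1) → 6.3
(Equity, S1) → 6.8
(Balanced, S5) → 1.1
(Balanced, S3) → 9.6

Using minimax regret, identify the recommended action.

Column bests: S1=9.6, S2=7.4, S3=9.6, S4=6.5, S5=1.5.
Cash regrets: 12.8, 5.5, 10.2, 5.1, 3.2 → max 12.8
Value regrets: 3.3, 12.0, 4.4, 0.0, 5.4 → max 12.0
Hedged regrets: 4.2, 0.0, 0.7, 9.7, 5.9 → max 9.7
Balanced regrets: 0.0, 11.9, 0.0, 10.1, 0.4 → max 11.9
Equity regrets: 2.8, 11.6, 5.9, 1.1, 0.0 → max 11.6
Smallest max regret = 9.7 → Hedged.

Hedged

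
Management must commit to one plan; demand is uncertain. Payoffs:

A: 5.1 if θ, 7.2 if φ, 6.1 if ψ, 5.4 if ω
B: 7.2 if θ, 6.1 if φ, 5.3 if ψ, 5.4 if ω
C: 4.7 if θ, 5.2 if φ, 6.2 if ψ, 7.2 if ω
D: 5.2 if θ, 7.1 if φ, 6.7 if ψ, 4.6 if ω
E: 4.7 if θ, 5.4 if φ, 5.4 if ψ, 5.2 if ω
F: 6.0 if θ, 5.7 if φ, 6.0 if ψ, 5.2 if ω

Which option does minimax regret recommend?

Column bests: θ=7.2, φ=7.2, ψ=6.7, ω=7.2.
A regrets: 2.1, 0.0, 0.6, 1.8 → max 2.1
B regrets: 0.0, 1.1, 1.4, 1.8 → max 1.8
C regrets: 2.5, 2.0, 0.5, 0.0 → max 2.5
D regrets: 2.0, 0.1, 0.0, 2.6 → max 2.6
E regrets: 2.5, 1.8, 1.3, 2.0 → max 2.5
F regrets: 1.2, 1.5, 0.7, 2.0 → max 2.0
Smallest max regret = 1.8 → B.

B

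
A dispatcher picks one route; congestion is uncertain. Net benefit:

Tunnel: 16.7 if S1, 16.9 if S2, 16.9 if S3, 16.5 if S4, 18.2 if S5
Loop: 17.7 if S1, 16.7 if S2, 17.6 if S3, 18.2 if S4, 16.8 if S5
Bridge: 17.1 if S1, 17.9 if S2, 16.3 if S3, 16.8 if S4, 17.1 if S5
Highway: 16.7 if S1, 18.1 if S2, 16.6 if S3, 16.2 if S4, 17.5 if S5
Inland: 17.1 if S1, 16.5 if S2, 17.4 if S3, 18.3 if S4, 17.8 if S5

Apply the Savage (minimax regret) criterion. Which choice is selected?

Column bests: S1=17.7, S2=18.1, S3=17.6, S4=18.3, S5=18.2.
Tunnel regrets: 1.0, 1.2, 0.7, 1.8, 0.0 → max 1.8
Loop regrets: 0.0, 1.4, 0.0, 0.1, 1.4 → max 1.4
Bridge regrets: 0.6, 0.2, 1.3, 1.5, 1.1 → max 1.5
Highway regrets: 1.0, 0.0, 1.0, 2.1, 0.7 → max 2.1
Inland regrets: 0.6, 1.6, 0.2, 0.0, 0.4 → max 1.6
Smallest max regret = 1.4 → Loop.

Loop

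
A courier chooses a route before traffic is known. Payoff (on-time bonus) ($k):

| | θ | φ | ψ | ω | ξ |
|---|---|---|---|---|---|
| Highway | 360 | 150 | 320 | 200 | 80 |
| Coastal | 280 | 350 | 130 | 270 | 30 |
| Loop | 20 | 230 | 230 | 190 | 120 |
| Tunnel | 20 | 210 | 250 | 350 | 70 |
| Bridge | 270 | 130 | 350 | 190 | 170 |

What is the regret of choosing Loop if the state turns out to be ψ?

Best payoff under ψ is 350.
Regret = 350 − 230 = 120.

120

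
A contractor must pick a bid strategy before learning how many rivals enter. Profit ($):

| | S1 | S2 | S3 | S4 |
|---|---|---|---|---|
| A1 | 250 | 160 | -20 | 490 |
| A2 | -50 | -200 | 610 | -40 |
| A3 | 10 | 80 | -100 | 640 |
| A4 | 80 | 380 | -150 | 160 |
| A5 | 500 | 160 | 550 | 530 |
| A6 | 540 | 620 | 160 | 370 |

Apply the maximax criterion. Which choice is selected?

A3

Row maxima: A1=490, A2=610, A3=640, A4=380, A5=550, A6=620
Best best-case = 640 → A3.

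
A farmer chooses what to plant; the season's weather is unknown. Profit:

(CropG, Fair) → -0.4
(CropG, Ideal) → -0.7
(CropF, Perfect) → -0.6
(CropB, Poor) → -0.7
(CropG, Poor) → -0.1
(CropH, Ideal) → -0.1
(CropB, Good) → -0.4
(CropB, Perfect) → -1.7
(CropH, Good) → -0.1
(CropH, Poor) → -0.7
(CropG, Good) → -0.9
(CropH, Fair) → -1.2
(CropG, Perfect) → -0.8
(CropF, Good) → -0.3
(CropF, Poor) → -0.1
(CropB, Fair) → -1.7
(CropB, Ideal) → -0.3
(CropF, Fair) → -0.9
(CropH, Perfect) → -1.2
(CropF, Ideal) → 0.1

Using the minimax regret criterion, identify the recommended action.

CropF

Column bests: Poor=-0.1, Fair=-0.4, Good=-0.1, Ideal=0.1, Perfect=-0.6.
CropB regrets: 0.6, 1.3, 0.3, 0.4, 1.1 → max 1.3
CropH regrets: 0.6, 0.8, 0.0, 0.2, 0.6 → max 0.8
CropG regrets: 0.0, 0.0, 0.8, 0.8, 0.2 → max 0.8
CropF regrets: 0.0, 0.5, 0.2, 0.0, 0.0 → max 0.5
Smallest max regret = 0.5 → CropF.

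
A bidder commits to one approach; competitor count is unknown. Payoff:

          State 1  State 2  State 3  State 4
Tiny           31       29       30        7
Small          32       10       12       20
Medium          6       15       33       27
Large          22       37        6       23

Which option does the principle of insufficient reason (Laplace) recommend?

Tiny

Row averages: Tiny=24.25, Small=18.5, Medium=20.25, Large=22
Highest average = 24.25 → Tiny.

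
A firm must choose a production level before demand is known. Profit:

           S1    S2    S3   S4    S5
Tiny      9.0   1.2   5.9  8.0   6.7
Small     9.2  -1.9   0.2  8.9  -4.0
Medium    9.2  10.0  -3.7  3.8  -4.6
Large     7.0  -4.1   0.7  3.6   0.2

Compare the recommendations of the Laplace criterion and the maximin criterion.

laplace → Tiny; maximin → Tiny (agree)

Row averages: Tiny=6.16, Small=2.48, Medium=2.94, Large=1.48
Highest average = 6.16 → Tiny.
Row minima: Tiny=1.2, Small=-4.0, Medium=-4.6, Large=-4.1
Best worst-case = 1.2 → Tiny.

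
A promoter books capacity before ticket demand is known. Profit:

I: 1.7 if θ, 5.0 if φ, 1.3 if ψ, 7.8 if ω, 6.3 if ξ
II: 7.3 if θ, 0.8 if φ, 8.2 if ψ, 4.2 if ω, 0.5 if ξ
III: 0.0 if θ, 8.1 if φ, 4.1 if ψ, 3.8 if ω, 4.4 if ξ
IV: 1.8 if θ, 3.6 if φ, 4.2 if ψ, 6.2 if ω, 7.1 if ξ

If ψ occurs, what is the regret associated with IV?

Best payoff under ψ is 8.2.
Regret = 8.2 − 4.2 = 4.0.

4.0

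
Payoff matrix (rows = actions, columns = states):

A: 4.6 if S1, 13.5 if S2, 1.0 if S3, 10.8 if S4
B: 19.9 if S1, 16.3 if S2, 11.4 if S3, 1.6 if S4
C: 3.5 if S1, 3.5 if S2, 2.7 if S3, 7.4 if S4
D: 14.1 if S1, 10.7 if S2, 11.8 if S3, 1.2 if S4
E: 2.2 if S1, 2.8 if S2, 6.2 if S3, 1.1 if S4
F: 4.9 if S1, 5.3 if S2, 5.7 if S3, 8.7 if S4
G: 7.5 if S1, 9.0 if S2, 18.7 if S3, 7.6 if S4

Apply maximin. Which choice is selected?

Row minima: A=1.0, B=1.6, C=2.7, D=1.2, E=1.1, F=4.9, G=7.5
Best worst-case = 7.5 → G.

G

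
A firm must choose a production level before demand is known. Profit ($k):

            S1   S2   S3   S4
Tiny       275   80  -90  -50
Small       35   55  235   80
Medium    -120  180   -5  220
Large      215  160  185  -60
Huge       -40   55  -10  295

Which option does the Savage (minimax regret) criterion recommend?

Column bests: S1=275, S2=180, S3=235, S4=295.
Tiny regrets: 0, 100, 325, 345 → max 345
Small regrets: 240, 125, 0, 215 → max 240
Medium regrets: 395, 0, 240, 75 → max 395
Large regrets: 60, 20, 50, 355 → max 355
Huge regrets: 315, 125, 245, 0 → max 315
Smallest max regret = 240 → Small.

Small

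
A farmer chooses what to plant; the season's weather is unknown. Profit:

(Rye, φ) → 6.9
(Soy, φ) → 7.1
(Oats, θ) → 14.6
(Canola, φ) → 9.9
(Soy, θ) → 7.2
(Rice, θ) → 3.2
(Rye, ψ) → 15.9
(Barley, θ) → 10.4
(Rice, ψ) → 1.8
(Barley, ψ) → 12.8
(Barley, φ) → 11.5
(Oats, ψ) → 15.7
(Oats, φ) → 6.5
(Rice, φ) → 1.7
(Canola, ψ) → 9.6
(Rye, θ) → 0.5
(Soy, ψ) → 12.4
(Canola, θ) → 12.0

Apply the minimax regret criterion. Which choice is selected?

Column bests: θ=14.6, φ=11.5, ψ=15.9.
Barley regrets: 4.2, 0.0, 3.1 → max 4.2
Soy regrets: 7.4, 4.4, 3.5 → max 7.4
Rye regrets: 14.1, 4.6, 0.0 → max 14.1
Rice regrets: 11.4, 9.8, 14.1 → max 14.1
Oats regrets: 0.0, 5.0, 0.2 → max 5.0
Canola regrets: 2.6, 1.6, 6.3 → max 6.3
Smallest max regret = 4.2 → Barley.

Barley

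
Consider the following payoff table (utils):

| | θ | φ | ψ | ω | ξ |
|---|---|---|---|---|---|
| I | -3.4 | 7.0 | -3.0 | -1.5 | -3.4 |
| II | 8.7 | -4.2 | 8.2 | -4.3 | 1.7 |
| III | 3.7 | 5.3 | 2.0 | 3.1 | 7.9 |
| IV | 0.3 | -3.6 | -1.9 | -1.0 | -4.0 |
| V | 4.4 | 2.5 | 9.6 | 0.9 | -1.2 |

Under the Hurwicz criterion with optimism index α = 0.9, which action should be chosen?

I: 0.9·7.0 + 0.1·(-3.4) = 5.96
II: 0.9·8.7 + 0.1·(-4.3) = 7.4
III: 0.9·7.9 + 0.1·2.0 = 7.31
IV: 0.9·0.3 + 0.1·(-4.0) = -0.13
V: 0.9·9.6 + 0.1·(-1.2) = 8.52
Highest Hurwicz score = 8.52 → V.

V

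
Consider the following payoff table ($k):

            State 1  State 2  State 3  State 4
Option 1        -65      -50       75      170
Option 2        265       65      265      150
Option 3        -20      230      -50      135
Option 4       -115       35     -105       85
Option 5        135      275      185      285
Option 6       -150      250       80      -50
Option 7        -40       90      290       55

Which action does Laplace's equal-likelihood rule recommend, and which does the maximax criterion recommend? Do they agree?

laplace → Option 5; maximax → Option 7 (disagree)

Row averages: Option 1=32.5, Option 2=186.25, Option 3=73.75, Option 4=-25, Option 5=220, Option 6=32.5, Option 7=98.75
Highest average = 220 → Option 5.
Row maxima: Option 1=170, Option 2=265, Option 3=230, Option 4=85, Option 5=285, Option 6=250, Option 7=290
Best best-case = 290 → Option 7.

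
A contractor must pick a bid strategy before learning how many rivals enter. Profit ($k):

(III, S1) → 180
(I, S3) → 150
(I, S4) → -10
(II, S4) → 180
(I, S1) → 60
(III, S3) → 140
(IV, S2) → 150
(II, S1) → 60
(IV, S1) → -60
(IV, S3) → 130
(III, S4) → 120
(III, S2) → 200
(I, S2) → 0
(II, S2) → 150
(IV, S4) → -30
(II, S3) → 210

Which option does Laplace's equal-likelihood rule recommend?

III

Row averages: I=50, II=150, III=160, IV=47.5
Highest average = 160 → III.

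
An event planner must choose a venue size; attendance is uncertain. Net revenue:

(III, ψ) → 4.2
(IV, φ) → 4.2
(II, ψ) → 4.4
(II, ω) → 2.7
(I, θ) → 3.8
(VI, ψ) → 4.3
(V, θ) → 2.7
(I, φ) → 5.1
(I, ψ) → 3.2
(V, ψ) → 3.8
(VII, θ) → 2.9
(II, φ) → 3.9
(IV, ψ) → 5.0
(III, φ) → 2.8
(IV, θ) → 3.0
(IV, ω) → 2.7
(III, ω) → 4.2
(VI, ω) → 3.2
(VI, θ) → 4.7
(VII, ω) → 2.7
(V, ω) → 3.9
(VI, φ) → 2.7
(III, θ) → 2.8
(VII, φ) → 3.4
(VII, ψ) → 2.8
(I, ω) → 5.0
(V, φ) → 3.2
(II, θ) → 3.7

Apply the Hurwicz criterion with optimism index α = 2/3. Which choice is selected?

I: 2/3·5.1 + 1/3·3.2 = 67/15
II: 2/3·4.4 + 1/3·2.7 = 23/6
III: 2/3·4.2 + 1/3·2.8 = 56/15
IV: 2/3·5.0 + 1/3·2.7 = 127/30
V: 2/3·3.9 + 1/3·2.7 = 3.5
VI: 2/3·4.7 + 1/3·2.7 = 121/30
VII: 2/3·3.4 + 1/3·2.7 = 19/6
Highest Hurwicz score = 67/15 → I.

I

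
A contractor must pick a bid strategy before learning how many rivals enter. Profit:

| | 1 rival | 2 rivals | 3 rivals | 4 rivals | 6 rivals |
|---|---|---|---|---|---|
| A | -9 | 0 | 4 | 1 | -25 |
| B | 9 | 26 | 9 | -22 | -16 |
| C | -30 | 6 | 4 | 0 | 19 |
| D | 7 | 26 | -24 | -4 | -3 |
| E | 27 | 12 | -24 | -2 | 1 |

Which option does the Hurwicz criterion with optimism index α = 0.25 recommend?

B

A: 0.25·4 + 0.75·(-25) = -17.75
B: 0.25·26 + 0.75·(-22) = -10
C: 0.25·19 + 0.75·(-30) = -17.75
D: 0.25·26 + 0.75·(-24) = -11.5
E: 0.25·27 + 0.75·(-24) = -11.25
Highest Hurwicz score = -10 → B.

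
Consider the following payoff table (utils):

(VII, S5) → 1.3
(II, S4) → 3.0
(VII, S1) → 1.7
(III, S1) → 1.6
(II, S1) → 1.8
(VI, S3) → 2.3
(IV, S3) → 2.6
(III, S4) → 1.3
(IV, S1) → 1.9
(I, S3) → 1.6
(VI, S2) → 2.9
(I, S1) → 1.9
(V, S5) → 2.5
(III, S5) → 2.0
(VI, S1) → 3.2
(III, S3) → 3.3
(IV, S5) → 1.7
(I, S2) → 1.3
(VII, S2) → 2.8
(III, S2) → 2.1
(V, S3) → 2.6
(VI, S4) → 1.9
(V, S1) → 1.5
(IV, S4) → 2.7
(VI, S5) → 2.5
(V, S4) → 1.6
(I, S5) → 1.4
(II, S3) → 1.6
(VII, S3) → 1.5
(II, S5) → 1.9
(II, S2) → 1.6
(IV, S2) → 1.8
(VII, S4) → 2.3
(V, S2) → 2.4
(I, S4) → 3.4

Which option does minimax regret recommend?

Column bests: S1=3.2, S2=2.9, S3=3.3, S4=3.4, S5=2.5.
I regrets: 1.3, 1.6, 1.7, 0.0, 1.1 → max 1.7
II regrets: 1.4, 1.3, 1.7, 0.4, 0.6 → max 1.7
III regrets: 1.6, 0.8, 0.0, 2.1, 0.5 → max 2.1
IV regrets: 1.3, 1.1, 0.7, 0.7, 0.8 → max 1.3
V regrets: 1.7, 0.5, 0.7, 1.8, 0.0 → max 1.8
VI regrets: 0.0, 0.0, 1.0, 1.5, 0.0 → max 1.5
VII regrets: 1.5, 0.1, 1.8, 1.1, 1.2 → max 1.8
Smallest max regret = 1.3 → IV.

IV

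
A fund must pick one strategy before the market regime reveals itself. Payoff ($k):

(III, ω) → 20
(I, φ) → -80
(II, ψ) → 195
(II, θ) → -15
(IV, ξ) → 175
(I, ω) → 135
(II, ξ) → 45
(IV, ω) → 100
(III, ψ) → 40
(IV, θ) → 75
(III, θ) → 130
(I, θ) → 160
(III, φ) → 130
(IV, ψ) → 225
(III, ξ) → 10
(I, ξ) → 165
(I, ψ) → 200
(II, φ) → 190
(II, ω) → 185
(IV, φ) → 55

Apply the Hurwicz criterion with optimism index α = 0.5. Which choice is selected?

IV

I: 0.5·200 + 0.5·(-80) = 60
II: 0.5·195 + 0.5·(-15) = 90
III: 0.5·130 + 0.5·10 = 70
IV: 0.5·225 + 0.5·55 = 140
Highest Hurwicz score = 140 → IV.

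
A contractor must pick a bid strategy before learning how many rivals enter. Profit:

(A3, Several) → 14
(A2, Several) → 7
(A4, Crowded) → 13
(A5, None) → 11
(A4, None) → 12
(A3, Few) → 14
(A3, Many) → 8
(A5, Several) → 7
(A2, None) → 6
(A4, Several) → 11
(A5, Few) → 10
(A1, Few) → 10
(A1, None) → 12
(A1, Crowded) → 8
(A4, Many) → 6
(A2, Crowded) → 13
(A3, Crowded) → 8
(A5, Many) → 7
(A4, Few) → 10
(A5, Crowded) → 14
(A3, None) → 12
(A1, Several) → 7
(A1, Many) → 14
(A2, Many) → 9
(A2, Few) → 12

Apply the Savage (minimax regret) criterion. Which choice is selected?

A3

Column bests: None=12, Few=14, Several=14, Many=14, Crowded=14.
A1 regrets: 0, 4, 7, 0, 6 → max 7
A2 regrets: 6, 2, 7, 5, 1 → max 7
A3 regrets: 0, 0, 0, 6, 6 → max 6
A4 regrets: 0, 4, 3, 8, 1 → max 8
A5 regrets: 1, 4, 7, 7, 0 → max 7
Smallest max regret = 6 → A3.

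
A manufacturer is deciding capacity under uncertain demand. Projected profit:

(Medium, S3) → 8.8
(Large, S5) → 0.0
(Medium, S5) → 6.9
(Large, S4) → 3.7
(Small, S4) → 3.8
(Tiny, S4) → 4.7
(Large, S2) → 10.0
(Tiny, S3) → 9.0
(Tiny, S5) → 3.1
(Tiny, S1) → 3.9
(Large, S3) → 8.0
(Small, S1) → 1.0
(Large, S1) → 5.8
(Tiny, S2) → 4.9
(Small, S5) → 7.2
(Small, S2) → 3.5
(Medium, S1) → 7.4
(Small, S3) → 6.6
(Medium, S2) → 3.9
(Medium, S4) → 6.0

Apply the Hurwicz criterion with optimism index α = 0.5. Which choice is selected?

Tiny: 0.5·9.0 + 0.5·3.1 = 6.05
Small: 0.5·7.2 + 0.5·1.0 = 4.1
Medium: 0.5·8.8 + 0.5·3.9 = 6.35
Large: 0.5·10.0 + 0.5·0.0 = 5
Highest Hurwicz score = 6.35 → Medium.

Medium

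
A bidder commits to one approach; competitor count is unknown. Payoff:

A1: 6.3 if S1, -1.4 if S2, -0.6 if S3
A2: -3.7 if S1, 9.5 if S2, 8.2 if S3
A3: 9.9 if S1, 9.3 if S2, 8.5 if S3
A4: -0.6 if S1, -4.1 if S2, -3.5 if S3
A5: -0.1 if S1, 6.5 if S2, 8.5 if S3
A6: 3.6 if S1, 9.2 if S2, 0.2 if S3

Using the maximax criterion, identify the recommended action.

Row maxima: A1=6.3, A2=9.5, A3=9.9, A4=-0.6, A5=8.5, A6=9.2
Best best-case = 9.9 → A3.

A3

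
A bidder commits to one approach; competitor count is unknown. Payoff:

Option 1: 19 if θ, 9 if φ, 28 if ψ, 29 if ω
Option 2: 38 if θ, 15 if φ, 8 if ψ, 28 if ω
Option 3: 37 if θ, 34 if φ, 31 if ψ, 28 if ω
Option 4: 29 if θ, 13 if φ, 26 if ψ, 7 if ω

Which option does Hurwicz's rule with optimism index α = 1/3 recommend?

Option 1: 1/3·29 + 2/3·9 = 47/3
Option 2: 1/3·38 + 2/3·8 = 18
Option 3: 1/3·37 + 2/3·28 = 31
Option 4: 1/3·29 + 2/3·7 = 43/3
Highest Hurwicz score = 31 → Option 3.

Option 3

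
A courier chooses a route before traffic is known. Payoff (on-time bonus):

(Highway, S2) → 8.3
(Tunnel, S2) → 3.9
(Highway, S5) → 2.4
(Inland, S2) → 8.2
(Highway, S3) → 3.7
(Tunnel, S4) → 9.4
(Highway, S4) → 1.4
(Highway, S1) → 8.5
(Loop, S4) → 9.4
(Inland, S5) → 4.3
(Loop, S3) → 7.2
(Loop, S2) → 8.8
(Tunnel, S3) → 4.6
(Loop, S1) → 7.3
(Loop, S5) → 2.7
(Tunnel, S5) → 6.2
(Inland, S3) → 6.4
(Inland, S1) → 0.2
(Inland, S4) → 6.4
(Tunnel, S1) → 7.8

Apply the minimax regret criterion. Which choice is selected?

Column bests: S1=8.5, S2=8.8, S3=7.2, S4=9.4, S5=6.2.
Inland regrets: 8.3, 0.6, 0.8, 3.0, 1.9 → max 8.3
Tunnel regrets: 0.7, 4.9, 2.6, 0.0, 0.0 → max 4.9
Loop regrets: 1.2, 0.0, 0.0, 0.0, 3.5 → max 3.5
Highway regrets: 0.0, 0.5, 3.5, 8.0, 3.8 → max 8.0
Smallest max regret = 3.5 → Loop.

Loop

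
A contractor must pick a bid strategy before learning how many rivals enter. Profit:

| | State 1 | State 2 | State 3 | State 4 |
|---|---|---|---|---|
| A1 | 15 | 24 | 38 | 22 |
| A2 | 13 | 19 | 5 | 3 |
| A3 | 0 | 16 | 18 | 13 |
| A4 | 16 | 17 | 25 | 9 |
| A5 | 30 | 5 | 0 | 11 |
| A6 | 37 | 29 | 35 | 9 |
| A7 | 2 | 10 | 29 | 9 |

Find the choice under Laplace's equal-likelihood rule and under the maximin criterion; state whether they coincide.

laplace → A6; maximin → A1 (disagree)

Row averages: A1=24.75, A2=10, A3=11.75, A4=16.75, A5=11.5, A6=27.5, A7=12.5
Highest average = 27.5 → A6.
Row minima: A1=15, A2=3, A3=0, A4=9, A5=0, A6=9, A7=2
Best worst-case = 15 → A1.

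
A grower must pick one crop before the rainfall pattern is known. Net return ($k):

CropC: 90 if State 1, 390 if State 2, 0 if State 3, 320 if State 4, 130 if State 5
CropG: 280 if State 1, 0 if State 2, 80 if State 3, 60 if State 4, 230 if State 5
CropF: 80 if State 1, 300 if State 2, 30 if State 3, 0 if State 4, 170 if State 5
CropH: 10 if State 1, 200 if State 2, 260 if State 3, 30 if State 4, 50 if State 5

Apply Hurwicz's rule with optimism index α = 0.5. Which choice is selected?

CropC: 0.5·390 + 0.5·0 = 195
CropG: 0.5·280 + 0.5·0 = 140
CropF: 0.5·300 + 0.5·0 = 150
CropH: 0.5·260 + 0.5·10 = 135
Highest Hurwicz score = 195 → CropC.

CropC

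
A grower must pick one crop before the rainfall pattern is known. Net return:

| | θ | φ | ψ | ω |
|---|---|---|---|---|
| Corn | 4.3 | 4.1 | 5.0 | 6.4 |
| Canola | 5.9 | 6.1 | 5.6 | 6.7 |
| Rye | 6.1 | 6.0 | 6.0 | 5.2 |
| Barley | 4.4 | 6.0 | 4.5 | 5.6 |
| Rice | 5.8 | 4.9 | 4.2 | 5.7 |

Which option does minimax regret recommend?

Canola

Column bests: θ=6.1, φ=6.1, ψ=6.0, ω=6.7.
Corn regrets: 1.8, 2.0, 1.0, 0.3 → max 2.0
Canola regrets: 0.2, 0.0, 0.4, 0.0 → max 0.4
Rye regrets: 0.0, 0.1, 0.0, 1.5 → max 1.5
Barley regrets: 1.7, 0.1, 1.5, 1.1 → max 1.7
Rice regrets: 0.3, 1.2, 1.8, 1.0 → max 1.8
Smallest max regret = 0.4 → Canola.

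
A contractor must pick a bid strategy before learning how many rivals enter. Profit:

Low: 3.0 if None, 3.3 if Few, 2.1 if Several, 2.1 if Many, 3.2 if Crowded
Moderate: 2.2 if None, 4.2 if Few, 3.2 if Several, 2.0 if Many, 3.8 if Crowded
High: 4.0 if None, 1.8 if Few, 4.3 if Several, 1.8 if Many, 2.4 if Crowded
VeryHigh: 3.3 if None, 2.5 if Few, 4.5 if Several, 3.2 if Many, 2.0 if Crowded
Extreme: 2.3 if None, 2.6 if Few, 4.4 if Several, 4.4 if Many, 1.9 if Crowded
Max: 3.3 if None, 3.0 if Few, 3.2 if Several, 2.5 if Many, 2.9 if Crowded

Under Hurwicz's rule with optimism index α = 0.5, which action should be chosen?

VeryHigh

Low: 0.5·3.3 + 0.5·2.1 = 2.7
Moderate: 0.5·4.2 + 0.5·2.0 = 3.1
High: 0.5·4.3 + 0.5·1.8 = 3.05
VeryHigh: 0.5·4.5 + 0.5·2.0 = 3.25
Extreme: 0.5·4.4 + 0.5·1.9 = 3.15
Max: 0.5·3.3 + 0.5·2.5 = 2.9
Highest Hurwicz score = 3.25 → VeryHigh.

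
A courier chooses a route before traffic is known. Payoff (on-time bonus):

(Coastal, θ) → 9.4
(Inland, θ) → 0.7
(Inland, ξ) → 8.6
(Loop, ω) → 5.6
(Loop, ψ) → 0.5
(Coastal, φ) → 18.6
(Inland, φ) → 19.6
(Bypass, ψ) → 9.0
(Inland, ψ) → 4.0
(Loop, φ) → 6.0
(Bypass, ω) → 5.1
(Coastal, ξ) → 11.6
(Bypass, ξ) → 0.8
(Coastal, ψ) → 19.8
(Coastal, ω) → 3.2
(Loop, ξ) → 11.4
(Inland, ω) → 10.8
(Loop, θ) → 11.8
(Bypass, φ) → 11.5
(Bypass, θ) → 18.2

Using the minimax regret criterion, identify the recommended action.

Coastal

Column bests: θ=18.2, φ=19.6, ψ=19.8, ω=10.8, ξ=11.6.
Bypass regrets: 0.0, 8.1, 10.8, 5.7, 10.8 → max 10.8
Loop regrets: 6.4, 13.6, 19.3, 5.2, 0.2 → max 19.3
Coastal regrets: 8.8, 1.0, 0.0, 7.6, 0.0 → max 8.8
Inland regrets: 17.5, 0.0, 15.8, 0.0, 3.0 → max 17.5
Smallest max regret = 8.8 → Coastal.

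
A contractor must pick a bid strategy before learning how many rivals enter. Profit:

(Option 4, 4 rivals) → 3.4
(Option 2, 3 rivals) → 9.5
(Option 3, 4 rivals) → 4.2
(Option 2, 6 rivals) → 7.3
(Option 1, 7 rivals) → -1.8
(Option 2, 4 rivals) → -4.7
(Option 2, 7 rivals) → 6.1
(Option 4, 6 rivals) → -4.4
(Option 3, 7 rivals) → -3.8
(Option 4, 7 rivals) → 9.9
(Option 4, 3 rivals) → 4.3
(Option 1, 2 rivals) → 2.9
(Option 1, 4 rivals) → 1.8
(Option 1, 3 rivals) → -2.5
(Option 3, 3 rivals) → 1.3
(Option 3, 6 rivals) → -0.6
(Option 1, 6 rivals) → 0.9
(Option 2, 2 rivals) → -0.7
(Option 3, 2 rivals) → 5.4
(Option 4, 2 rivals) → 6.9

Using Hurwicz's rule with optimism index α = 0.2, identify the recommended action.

Option 1

Option 1: 0.2·2.9 + 0.8·(-2.5) = -1.42
Option 2: 0.2·9.5 + 0.8·(-4.7) = -1.86
Option 3: 0.2·5.4 + 0.8·(-3.8) = -1.96
Option 4: 0.2·9.9 + 0.8·(-4.4) = -1.54
Highest Hurwicz score = -1.42 → Option 1.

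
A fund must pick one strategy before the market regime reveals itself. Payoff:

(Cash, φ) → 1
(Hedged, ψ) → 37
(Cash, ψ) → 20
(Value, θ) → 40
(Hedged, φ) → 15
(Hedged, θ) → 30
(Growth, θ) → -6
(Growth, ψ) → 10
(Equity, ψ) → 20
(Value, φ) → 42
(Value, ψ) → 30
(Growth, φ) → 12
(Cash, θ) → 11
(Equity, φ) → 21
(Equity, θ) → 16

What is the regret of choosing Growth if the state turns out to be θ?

Best payoff under θ is 40.
Regret = 40 − (-6) = 46.

46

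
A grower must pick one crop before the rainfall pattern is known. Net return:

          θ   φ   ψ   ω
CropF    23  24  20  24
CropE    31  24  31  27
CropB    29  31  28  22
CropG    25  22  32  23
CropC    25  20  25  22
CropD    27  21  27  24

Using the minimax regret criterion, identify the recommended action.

CropB

Column bests: θ=31, φ=31, ψ=32, ω=27.
CropF regrets: 8, 7, 12, 3 → max 12
CropE regrets: 0, 7, 1, 0 → max 7
CropB regrets: 2, 0, 4, 5 → max 5
CropG regrets: 6, 9, 0, 4 → max 9
CropC regrets: 6, 11, 7, 5 → max 11
CropD regrets: 4, 10, 5, 3 → max 10
Smallest max regret = 5 → CropB.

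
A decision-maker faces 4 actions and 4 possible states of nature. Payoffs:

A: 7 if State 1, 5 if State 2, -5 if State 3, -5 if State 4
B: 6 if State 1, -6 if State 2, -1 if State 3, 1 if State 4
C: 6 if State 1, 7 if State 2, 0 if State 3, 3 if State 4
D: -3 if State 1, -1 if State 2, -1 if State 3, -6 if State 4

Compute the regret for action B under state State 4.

2

Best payoff under State 4 is 3.
Regret = 3 − 1 = 2.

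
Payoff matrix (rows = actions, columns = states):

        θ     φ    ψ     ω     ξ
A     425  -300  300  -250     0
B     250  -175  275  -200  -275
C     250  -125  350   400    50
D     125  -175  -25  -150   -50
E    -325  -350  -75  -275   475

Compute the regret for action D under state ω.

550

Best payoff under ω is 400.
Regret = 400 − (-150) = 550.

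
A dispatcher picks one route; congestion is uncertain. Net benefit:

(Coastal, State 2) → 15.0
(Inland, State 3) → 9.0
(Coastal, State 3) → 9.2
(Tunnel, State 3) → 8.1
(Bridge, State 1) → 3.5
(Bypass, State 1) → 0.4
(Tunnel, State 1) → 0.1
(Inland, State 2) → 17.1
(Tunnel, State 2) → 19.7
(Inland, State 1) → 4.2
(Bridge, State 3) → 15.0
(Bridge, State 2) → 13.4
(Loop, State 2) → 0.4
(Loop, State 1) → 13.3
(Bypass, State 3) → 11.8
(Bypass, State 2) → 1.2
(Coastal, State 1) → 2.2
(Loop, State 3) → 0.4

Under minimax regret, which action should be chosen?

Inland

Column bests: State 1=13.3, State 2=19.7, State 3=15.0.
Bridge regrets: 9.8, 6.3, 0.0 → max 9.8
Tunnel regrets: 13.2, 0.0, 6.9 → max 13.2
Bypass regrets: 12.9, 18.5, 3.2 → max 18.5
Loop regrets: 0.0, 19.3, 14.6 → max 19.3
Coastal regrets: 11.1, 4.7, 5.8 → max 11.1
Inland regrets: 9.1, 2.6, 6.0 → max 9.1
Smallest max regret = 9.1 → Inland.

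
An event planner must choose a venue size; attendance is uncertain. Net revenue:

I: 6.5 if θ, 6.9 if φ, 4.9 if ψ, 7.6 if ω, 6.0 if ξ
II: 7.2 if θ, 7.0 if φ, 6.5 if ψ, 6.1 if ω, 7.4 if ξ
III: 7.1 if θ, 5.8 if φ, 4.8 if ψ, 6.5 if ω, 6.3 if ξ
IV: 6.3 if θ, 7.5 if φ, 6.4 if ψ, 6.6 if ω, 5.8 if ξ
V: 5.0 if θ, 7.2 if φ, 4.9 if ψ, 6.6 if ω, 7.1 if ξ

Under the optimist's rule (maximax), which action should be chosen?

Row maxima: I=7.6, II=7.4, III=7.1, IV=7.5, V=7.2
Best best-case = 7.6 → I.

I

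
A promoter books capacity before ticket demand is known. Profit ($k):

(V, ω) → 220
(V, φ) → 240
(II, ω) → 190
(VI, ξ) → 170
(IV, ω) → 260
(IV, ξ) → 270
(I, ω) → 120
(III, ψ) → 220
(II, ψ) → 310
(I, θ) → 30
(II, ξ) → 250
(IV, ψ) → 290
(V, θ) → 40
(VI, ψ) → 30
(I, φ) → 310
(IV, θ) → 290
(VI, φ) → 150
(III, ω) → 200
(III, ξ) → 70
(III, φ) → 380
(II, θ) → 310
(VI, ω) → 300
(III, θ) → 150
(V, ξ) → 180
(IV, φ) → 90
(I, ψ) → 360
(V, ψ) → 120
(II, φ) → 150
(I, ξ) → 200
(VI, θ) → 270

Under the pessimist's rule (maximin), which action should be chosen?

Row minima: I=30, II=150, III=70, IV=90, V=40, VI=30
Best worst-case = 150 → II.

II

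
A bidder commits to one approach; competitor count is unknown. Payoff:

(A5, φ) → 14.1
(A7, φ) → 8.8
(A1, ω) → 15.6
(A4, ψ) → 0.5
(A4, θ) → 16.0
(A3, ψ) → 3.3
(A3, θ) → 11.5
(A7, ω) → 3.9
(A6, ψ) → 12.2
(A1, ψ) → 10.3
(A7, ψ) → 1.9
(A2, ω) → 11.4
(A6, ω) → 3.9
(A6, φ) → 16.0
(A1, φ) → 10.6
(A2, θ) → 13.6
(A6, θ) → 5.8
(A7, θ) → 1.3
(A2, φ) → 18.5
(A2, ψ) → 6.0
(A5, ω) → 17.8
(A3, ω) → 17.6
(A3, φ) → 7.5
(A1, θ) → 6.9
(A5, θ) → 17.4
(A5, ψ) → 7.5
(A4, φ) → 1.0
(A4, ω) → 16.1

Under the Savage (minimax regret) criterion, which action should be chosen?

Column bests: θ=17.4, φ=18.5, ψ=12.2, ω=17.8.
A1 regrets: 10.5, 7.9, 1.9, 2.2 → max 10.5
A2 regrets: 3.8, 0.0, 6.2, 6.4 → max 6.4
A3 regrets: 5.9, 11.0, 8.9, 0.2 → max 11.0
A4 regrets: 1.4, 17.5, 11.7, 1.7 → max 17.5
A5 regrets: 0.0, 4.4, 4.7, 0.0 → max 4.7
A6 regrets: 11.6, 2.5, 0.0, 13.9 → max 13.9
A7 regrets: 16.1, 9.7, 10.3, 13.9 → max 16.1
Smallest max regret = 4.7 → A5.

A5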